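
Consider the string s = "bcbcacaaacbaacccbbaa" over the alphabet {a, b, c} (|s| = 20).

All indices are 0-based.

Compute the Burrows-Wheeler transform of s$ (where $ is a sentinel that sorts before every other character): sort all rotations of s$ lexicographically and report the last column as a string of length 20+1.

rank  rotation               last
    0  $bcbcacaaacbaacccbbaa  a
    1  a$bcbcacaaacbaacccbba  a
    2  aa$bcbcacaaacbaacccbb  b
    3  aaacbaacccbbaa$bcbcac  c
    4  aacbaacccbbaa$bcbcaca  a
    5  aacccbbaa$bcbcacaaacb  b
    6  acaaacbaacccbbaa$bcbc  c
    7  acbaacccbbaa$bcbcacaa  a
    8  acccbbaa$bcbcacaaacba  a
    9  baa$bcbcacaaacbaacccb  b
   10  baacccbbaa$bcbcacaaac  c
   11  bbaa$bcbcacaaacbaaccc  c
   12  bcacaaacbaacccbbaa$bc  c
   13  bcbcacaaacbaacccbbaa$  $
   14  caaacbaacccbbaa$bcbca  a
   15  cacaaacbaacccbbaa$bcb  b
   16  cbaacccbbaa$bcbcacaaa  a
   17  cbbaa$bcbcacaaacbaacc  c
   18  cbcacaaacbaacccbbaa$b  b
   19  ccbbaa$bcbcacaaacbaac  c
   20  cccbbaa$bcbcacaaacbaa  a

aabcabcaabccc$abacbca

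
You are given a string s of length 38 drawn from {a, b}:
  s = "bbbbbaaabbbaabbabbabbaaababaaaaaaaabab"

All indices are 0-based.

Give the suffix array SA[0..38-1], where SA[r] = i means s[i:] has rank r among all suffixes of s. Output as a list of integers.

rank→(start, suffix):
  0 → (27, 'aaaaaaaabab')
  1 → (28, 'aaaaaaabab')
  2 → (29, 'aaaaaabab')
  3 → (30, 'aaaaabab')
  4 → (31, 'aaaabab')
  5 → (32, 'aaabab')
  6 → (21, 'aaababaaaaaaaabab')
  7 → (5, 'aaabbbaabbabbabbaaababaaaaaaaabab')
  8 → (33, 'aabab')
  9 → (22, 'aababaaaaaaaabab')
  10 → (11, 'aabbabbabbaaababaaaaaaaabab')
  11 → (6, 'aabbbaabbabbabbaaababaaaaaaaabab')
  12 → (36, 'ab')
  13 → (25, 'abaaaaaaaabab')
  14 → (34, 'abab')
  15 → (23, 'ababaaaaaaaabab')
  16 → (18, 'abbaaababaaaaaaaabab')
  17 → (15, 'abbabbaaababaaaaaaaabab')
  18 → (12, 'abbabbabbaaababaaaaaaaabab')
  19 → (7, 'abbbaabbabbabbaaababaaaaaaaabab')
  20 → (37, 'b')
  21 → (26, 'baaaaaaaabab')
  22 → (20, 'baaababaaaaaaaabab')
  23 → (4, 'baaabbbaabbabbabbaaababaaaaaaaabab')
  24 → (10, 'baabbabbabbaaababaaaaaaaabab')
  25 → (35, 'bab')
  26 → (24, 'babaaaaaaaabab')
  27 → (17, 'babbaaababaaaaaaaabab')
  28 → (14, 'babbabbaaababaaaaaaaabab')
  29 → (19, 'bbaaababaaaaaaaabab')
  30 → (3, 'bbaaabbbaabbabbabbaaababaaaaaaaabab')
  31 → (9, 'bbaabbabbabbaaababaaaaaaaabab')
  32 → (16, 'bbabbaaababaaaaaaaabab')
  33 → (13, 'bbabbabbaaababaaaaaaaabab')
  34 → (2, 'bbbaaabbbaabbabbabbaaababaaaaaaaabab')
  35 → (8, 'bbbaabbabbabbaaababaaaaaaaabab')
  36 → (1, 'bbbbaaabbbaabbabbabbaaababaaaaaaaabab')
  37 → (0, 'bbbbbaaabbbaabbabbabbaaababaaaaaaaabab')

[27, 28, 29, 30, 31, 32, 21, 5, 33, 22, 11, 6, 36, 25, 34, 23, 18, 15, 12, 7, 37, 26, 20, 4, 10, 35, 24, 17, 14, 19, 3, 9, 16, 13, 2, 8, 1, 0]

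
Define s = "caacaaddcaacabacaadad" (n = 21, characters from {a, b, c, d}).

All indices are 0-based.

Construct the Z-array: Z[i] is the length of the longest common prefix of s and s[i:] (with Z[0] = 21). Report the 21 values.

[21, 0, 0, 3, 0, 0, 0, 0, 5, 0, 0, 2, 0, 0, 0, 3, 0, 0, 0, 0, 0]

Z[0]=21
i=1: outside box; Z[1]=0
i=2: outside box; Z[2]=0
i=3: outside box; Z[3]=3 extend→box=[3,6)
i=4: min(r-i=2, Z[1]=0)=0; Z[4]=0
i=5: min(r-i=1, Z[2]=0)=0; Z[5]=0
i=6: outside box; Z[6]=0
i=7: outside box; Z[7]=0
i=8: outside box; Z[8]=5 extend→box=[8,13)
i=9: min(r-i=4, Z[1]=0)=0; Z[9]=0
i=10: min(r-i=3, Z[2]=0)=0; Z[10]=0
i=11: min(r-i=2, Z[3]=3)=2; Z[11]=2
i=12: min(r-i=1, Z[4]=0)=0; Z[12]=0
i=13: outside box; Z[13]=0
i=14: outside box; Z[14]=0
i=15: outside box; Z[15]=3 extend→box=[15,18)
i=16: min(r-i=2, Z[1]=0)=0; Z[16]=0
i=17: min(r-i=1, Z[2]=0)=0; Z[17]=0
i=18: outside box; Z[18]=0
i=19: outside box; Z[19]=0
i=20: outside box; Z[20]=0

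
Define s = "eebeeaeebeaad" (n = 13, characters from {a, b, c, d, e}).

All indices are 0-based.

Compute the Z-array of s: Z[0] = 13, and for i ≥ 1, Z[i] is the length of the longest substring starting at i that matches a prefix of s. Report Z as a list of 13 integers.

Z[0]=13
i=1: fresh scan; Z[1]=1 scan→box=[1,2)
i=2: fresh scan; Z[2]=0
i=3: fresh scan; Z[3]=2 scan→box=[3,5)
i=4: min(r-i=1, Z[1]=1)=1; Z[4]=1
i=5: fresh scan; Z[5]=0
i=6: fresh scan; Z[6]=4 scan→box=[6,10)
i=7: min(r-i=3, Z[1]=1)=1; Z[7]=1
i=8: min(r-i=2, Z[2]=0)=0; Z[8]=0
i=9: min(r-i=1, Z[3]=2)=1; Z[9]=1
i=10: fresh scan; Z[10]=0
i=11: fresh scan; Z[11]=0
i=12: fresh scan; Z[12]=0

[13, 1, 0, 2, 1, 0, 4, 1, 0, 1, 0, 0, 0]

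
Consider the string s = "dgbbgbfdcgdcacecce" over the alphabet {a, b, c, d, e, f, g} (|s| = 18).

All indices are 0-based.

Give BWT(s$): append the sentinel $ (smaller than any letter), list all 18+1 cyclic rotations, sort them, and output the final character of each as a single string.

ecggbdecadgf$ccbdbc

rank  rotation             last
    0  $dgbbgbfdcgdcacecce  e
    1  acecce$dgbbgbfdcgdc  c
    2  bbgbfdcgdcacecce$dg  g
    3  bfdcgdcacecce$dgbbg  g
    4  bgbfdcgdcacecce$dgb  b
    5  cacecce$dgbbgbfdcgd  d
    6  cce$dgbbgbfdcgdcace  e
    7  ce$dgbbgbfdcgdcacec  c
    8  cecce$dgbbgbfdcgdca  a
    9  cgdcacecce$dgbbgbfd  d
   10  dcacecce$dgbbgbfdcg  g
   11  dcgdcacecce$dgbbgbf  f
   12  dgbbgbfdcgdcacecce$  $
   13  e$dgbbgbfdcgdcacecc  c
   14  ecce$dgbbgbfdcgdcac  c
   15  fdcgdcacecce$dgbbgb  b
   16  gbbgbfdcgdcacecce$d  d
   17  gbfdcgdcacecce$dgbb  b
   18  gdcacecce$dgbbgbfdc  c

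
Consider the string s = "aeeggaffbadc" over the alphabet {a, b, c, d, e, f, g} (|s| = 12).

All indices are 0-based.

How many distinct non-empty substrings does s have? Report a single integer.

73

rank→(start, suffix):
  0 → (9, 'adc')
  1 → (0, 'aeeggaffbadc')
  2 → (5, 'affbadc')
  3 → (8, 'badc')
  4 → (11, 'c')
  5 → (10, 'dc')
  6 → (1, 'eeggaffbadc')
  7 → (2, 'eggaffbadc')
  8 → (7, 'fbadc')
  9 → (6, 'ffbadc')
  10 → (4, 'gaffbadc')
  11 → (3, 'ggaffbadc')

SA = [9, 0, 5, 8, 11, 10, 1, 2, 7, 6, 4, 3]
rank  pair      lcp
   1  s[9:],s[0:]  1  'a'
   2  s[0:],s[5:]  1  'a'
   3  s[5:],s[8:]  0  ''
   4  s[8:],s[11:]  0  ''
   5  s[11:],s[10:]  0  ''
   6  s[10:],s[1:]  0  ''
   7  s[1:],s[2:]  1  'e'
   8  s[2:],s[7:]  0  ''
   9  s[7:],s[6:]  1  'f'
  10  s[6:],s[4:]  0  ''
  11  s[4:],s[3:]  1  'g'

n(n+1)/2 = 12·13/2 = 78
Σ LCP = 0 + 1 + 1 + 0 + 0 + 0 + 0 + 1 + 0 + 1 + 0 + 1 = 5
distinct = 78 − 5 = 73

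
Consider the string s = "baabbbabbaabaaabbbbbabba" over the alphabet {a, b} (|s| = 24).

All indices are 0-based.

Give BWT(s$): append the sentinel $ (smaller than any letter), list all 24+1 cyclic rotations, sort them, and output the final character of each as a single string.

abbbbaabbaabab$bbaabbbaba

rank  rotation                   last
    0  $baabbbabbaabaaabbbbbabba  a
    1  a$baabbbabbaabaaabbbbbabb  b
    2  aaabbbbbabba$baabbbabbaab  b
    3  aabaaabbbbbabba$baabbbabb  b
    4  aabbbabbaabaaabbbbbabba$b  b
    5  aabbbbbabba$baabbbabbaaba  a
    6  abaaabbbbbabba$baabbbabba  a
    7  abba$baabbbabbaabaaabbbbb  b
    8  abbaabaaabbbbbabba$baabbb  b
    9  abbbabbaabaaabbbbbabba$ba  a
   10  abbbbbabba$baabbbabbaabaa  a
   11  ba$baabbbabbaabaaabbbbbab  b
   12  baaabbbbbabba$baabbbabbaa  a
   13  baabaaabbbbbabba$baabbbab  b
   14  baabbbabbaabaaabbbbbabba$  $
   15  babba$baabbbabbaabaaabbbb  b
   16  babbaabaaabbbbbabba$baabb  b
   17  bba$baabbbabbaabaaabbbbba  a
   18  bbaabaaabbbbbabba$baabbba  a
   19  bbabba$baabbbabbaabaaabbb  b
   20  bbabbaabaaabbbbbabba$baab  b
   21  bbbabba$baabbbabbaabaaabb  b
   22  bbbabbaabaaabbbbbabba$baa  a
   23  bbbbabba$baabbbabbaabaaab  b
   24  bbbbbabba$baabbbabbaabaaa  a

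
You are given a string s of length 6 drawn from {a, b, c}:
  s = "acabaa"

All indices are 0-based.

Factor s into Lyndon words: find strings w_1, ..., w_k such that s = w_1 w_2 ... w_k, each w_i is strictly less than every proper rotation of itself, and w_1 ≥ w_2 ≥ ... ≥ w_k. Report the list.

["ac", "ab", "a", "a"]

emit factor 1: 'ac' (i=0, period=2)
emit factor 2: 'ab' (i=2, period=2)
emit factor 3: 'a' (i=4, period=1)
emit factor 4: 'a' (i=5, period=1)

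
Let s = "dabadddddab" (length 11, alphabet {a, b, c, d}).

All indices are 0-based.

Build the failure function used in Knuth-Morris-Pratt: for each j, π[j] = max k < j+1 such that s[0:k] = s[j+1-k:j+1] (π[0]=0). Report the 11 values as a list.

π[0] = 0
j=1 s[j]='a': π[1]=0 (border '')
j=2 s[j]='b': π[2]=0 (border '')
j=3 s[j]='a': π[3]=0 (border '')
j=4 s[j]='d': π[4]=1 (border 'd')
j=5 s[j]='d': k: 1→0; π[5]=1 (border 'd')
j=6 s[j]='d': k: 1→0; π[6]=1 (border 'd')
j=7 s[j]='d': k: 1→0; π[7]=1 (border 'd')
j=8 s[j]='d': k: 1→0; π[8]=1 (border 'd')
j=9 s[j]='a': π[9]=2 (border 'da')
j=10 s[j]='b': π[10]=3 (border 'dab')

[0, 0, 0, 0, 1, 1, 1, 1, 1, 2, 3]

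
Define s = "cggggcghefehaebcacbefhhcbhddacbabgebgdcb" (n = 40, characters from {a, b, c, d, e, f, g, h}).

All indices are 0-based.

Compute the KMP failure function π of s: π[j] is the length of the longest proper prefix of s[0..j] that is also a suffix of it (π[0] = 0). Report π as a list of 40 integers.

π[0] = 0
j=1 s[j]='g': π[1]=0 (border '')
j=2 s[j]='g': π[2]=0 (border '')
j=3 s[j]='g': π[3]=0 (border '')
j=4 s[j]='g': π[4]=0 (border '')
j=5 s[j]='c': π[5]=1 (border 'c')
j=6 s[j]='g': π[6]=2 (border 'cg')
j=7 s[j]='h': k: 2→0; π[7]=0 (border '')
j=8 s[j]='e': π[8]=0 (border '')
j=9 s[j]='f': π[9]=0 (border '')
j=10 s[j]='e': π[10]=0 (border '')
j=11 s[j]='h': π[11]=0 (border '')
j=12 s[j]='a': π[12]=0 (border '')
j=13 s[j]='e': π[13]=0 (border '')
j=14 s[j]='b': π[14]=0 (border '')
j=15 s[j]='c': π[15]=1 (border 'c')
j=16 s[j]='a': k: 1→0; π[16]=0 (border '')
j=17 s[j]='c': π[17]=1 (border 'c')
j=18 s[j]='b': k: 1→0; π[18]=0 (border '')
j=19 s[j]='e': π[19]=0 (border '')
j=20 s[j]='f': π[20]=0 (border '')
j=21 s[j]='h': π[21]=0 (border '')
j=22 s[j]='h': π[22]=0 (border '')
j=23 s[j]='c': π[23]=1 (border 'c')
j=24 s[j]='b': k: 1→0; π[24]=0 (border '')
j=25 s[j]='h': π[25]=0 (border '')
j=26 s[j]='d': π[26]=0 (border '')
j=27 s[j]='d': π[27]=0 (border '')
j=28 s[j]='a': π[28]=0 (border '')
j=29 s[j]='c': π[29]=1 (border 'c')
j=30 s[j]='b': k: 1→0; π[30]=0 (border '')
j=31 s[j]='a': π[31]=0 (border '')
j=32 s[j]='b': π[32]=0 (border '')
j=33 s[j]='g': π[33]=0 (border '')
j=34 s[j]='e': π[34]=0 (border '')
j=35 s[j]='b': π[35]=0 (border '')
j=36 s[j]='g': π[36]=0 (border '')
j=37 s[j]='d': π[37]=0 (border '')
j=38 s[j]='c': π[38]=1 (border 'c')
j=39 s[j]='b': k: 1→0; π[39]=0 (border '')

[0, 0, 0, 0, 0, 1, 2, 0, 0, 0, 0, 0, 0, 0, 0, 1, 0, 1, 0, 0, 0, 0, 0, 1, 0, 0, 0, 0, 0, 1, 0, 0, 0, 0, 0, 0, 0, 0, 1, 0]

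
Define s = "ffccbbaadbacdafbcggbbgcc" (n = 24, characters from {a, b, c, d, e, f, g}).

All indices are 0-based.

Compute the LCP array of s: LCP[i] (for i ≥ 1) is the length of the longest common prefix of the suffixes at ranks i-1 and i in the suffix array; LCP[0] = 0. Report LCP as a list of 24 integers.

[0, 1, 1, 1, 0, 2, 1, 2, 1, 1, 0, 1, 1, 2, 1, 1, 0, 1, 0, 1, 1, 0, 1, 1]

rank | idx | suffix
   0 |   6 | aadbacdafbcggbbgcc
   1 |  10 | acdafbcggbbgcc
   2 |   7 | adbacdafbcggbbgcc
   3 |  13 | afbcggbbgcc
   4 |   5 | baadbacdafbcggbbgcc
   5 |   9 | bacdafbcggbbgcc
   6 |   4 | bbaadbacdafbcggbbgcc
   7 |  19 | bbgcc
   8 |  15 | bcggbbgcc
   9 |  20 | bgcc
  10 |  23 | c
  11 |   3 | cbbaadbacdafbcggbbgcc
  12 |  22 | cc
  13 |   2 | ccbbaadbacdafbcggbbgcc
  14 |  11 | cdafbcggbbgcc
  15 |  16 | cggbbgcc
  16 |  12 | dafbcggbbgcc
  17 |   8 | dbacdafbcggbbgcc
  18 |  14 | fbcggbbgcc
  19 |   1 | fccbbaadbacdafbcggbbgcc
  20 |   0 | ffccbbaadbacdafbcggbbgcc
  21 |  18 | gbbgcc
  22 |  21 | gcc
  23 |  17 | ggbbgcc

SA = [6, 10, 7, 13, 5, 9, 4, 19, 15, 20, 23, 3, 22, 2, 11, 16, 12, 8, 14, 1, 0, 18, 21, 17]
i: (SA[i-1],SA[i]) lcp shared
  1: (6,10) 1 'a'
  2: (10,7) 1 'a'
  3: (7,13) 1 'a'
  4: (13,5) 0 ''
  5: (5,9) 2 'ba'
  6: (9,4) 1 'b'
  7: (4,19) 2 'bb'
  8: (19,15) 1 'b'
  9: (15,20) 1 'b'
  10: (20,23) 0 ''
  11: (23,3) 1 'c'
  12: (3,22) 1 'c'
  13: (22,2) 2 'cc'
  14: (2,11) 1 'c'
  15: (11,16) 1 'c'
  16: (16,12) 0 ''
  17: (12,8) 1 'd'
  18: (8,14) 0 ''
  19: (14,1) 1 'f'
  20: (1,0) 1 'f'
  21: (0,18) 0 ''
  22: (18,21) 1 'g'
  23: (21,17) 1 'g'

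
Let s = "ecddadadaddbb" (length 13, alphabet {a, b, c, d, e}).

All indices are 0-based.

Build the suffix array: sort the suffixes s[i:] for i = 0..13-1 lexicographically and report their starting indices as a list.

rank→(start, suffix):
  0 → (4, 'adadaddbb')
  1 → (6, 'adaddbb')
  2 → (8, 'addbb')
  3 → (12, 'b')
  4 → (11, 'bb')
  5 → (1, 'cddadadaddbb')
  6 → (3, 'dadadaddbb')
  7 → (5, 'dadaddbb')
  8 → (7, 'daddbb')
  9 → (10, 'dbb')
  10 → (2, 'ddadadaddbb')
  11 → (9, 'ddbb')
  12 → (0, 'ecddadadaddbb')

[4, 6, 8, 12, 11, 1, 3, 5, 7, 10, 2, 9, 0]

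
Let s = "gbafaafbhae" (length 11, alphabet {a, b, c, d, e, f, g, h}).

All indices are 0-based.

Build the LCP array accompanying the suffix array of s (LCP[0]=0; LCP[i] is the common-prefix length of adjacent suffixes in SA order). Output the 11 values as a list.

rank | idx | suffix
   0 |   4 | aafbhae
   1 |   9 | ae
   2 |   2 | afaafbhae
   3 |   5 | afbhae
   4 |   1 | bafaafbhae
   5 |   7 | bhae
   6 |  10 | e
   7 |   3 | faafbhae
   8 |   6 | fbhae
   9 |   0 | gbafaafbhae
  10 |   8 | hae

SA = [4, 9, 2, 5, 1, 7, 10, 3, 6, 0, 8]
i: (SA[i-1],SA[i]) lcp shared
  1: (4,9) 1 'a'
  2: (9,2) 1 'a'
  3: (2,5) 2 'af'
  4: (5,1) 0 ''
  5: (1,7) 1 'b'
  6: (7,10) 0 ''
  7: (10,3) 0 ''
  8: (3,6) 1 'f'
  9: (6,0) 0 ''
  10: (0,8) 0 ''

[0, 1, 1, 2, 0, 1, 0, 0, 1, 0, 0]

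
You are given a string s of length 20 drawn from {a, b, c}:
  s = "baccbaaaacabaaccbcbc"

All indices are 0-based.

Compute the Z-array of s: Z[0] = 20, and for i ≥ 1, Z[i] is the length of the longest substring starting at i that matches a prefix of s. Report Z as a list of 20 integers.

[20, 0, 0, 0, 2, 0, 0, 0, 0, 0, 0, 2, 0, 0, 0, 0, 1, 0, 1, 0]

Z[0]=20
i=1: outside box; Z[1]=0
i=2: outside box; Z[2]=0
i=3: outside box; Z[3]=0
i=4: outside box; Z[4]=2 extend→box=[4,6)
i=5: min(r-i=1, Z[1]=0)=0; Z[5]=0
i=6: outside box; Z[6]=0
i=7: outside box; Z[7]=0
i=8: outside box; Z[8]=0
i=9: outside box; Z[9]=0
i=10: outside box; Z[10]=0
i=11: outside box; Z[11]=2 extend→box=[11,13)
i=12: min(r-i=1, Z[1]=0)=0; Z[12]=0
i=13: outside box; Z[13]=0
i=14: outside box; Z[14]=0
i=15: outside box; Z[15]=0
i=16: outside box; Z[16]=1 extend→box=[16,17)
i=17: outside box; Z[17]=0
i=18: outside box; Z[18]=1 extend→box=[18,19)
i=19: outside box; Z[19]=0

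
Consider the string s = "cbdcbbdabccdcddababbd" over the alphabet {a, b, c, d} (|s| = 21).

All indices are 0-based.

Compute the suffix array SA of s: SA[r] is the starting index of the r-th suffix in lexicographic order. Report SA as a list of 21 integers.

rank→(start, suffix):
  0 → (15, 'ababbd')
  1 → (17, 'abbd')
  2 → (7, 'abccdcddababbd')
  3 → (16, 'babbd')
  4 → (18, 'bbd')
  5 → (4, 'bbdabccdcddababbd')
  6 → (8, 'bccdcddababbd')
  7 → (19, 'bd')
  8 → (5, 'bdabccdcddababbd')
  9 → (1, 'bdcbbdabccdcddababbd')
  10 → (3, 'cbbdabccdcddababbd')
  11 → (0, 'cbdcbbdabccdcddababbd')
  12 → (9, 'ccdcddababbd')
  13 → (10, 'cdcddababbd')
  14 → (12, 'cddababbd')
  15 → (20, 'd')
  16 → (14, 'dababbd')
  17 → (6, 'dabccdcddababbd')
  18 → (2, 'dcbbdabccdcddababbd')
  19 → (11, 'dcddababbd')
  20 → (13, 'ddababbd')

[15, 17, 7, 16, 18, 4, 8, 19, 5, 1, 3, 0, 9, 10, 12, 20, 14, 6, 2, 11, 13]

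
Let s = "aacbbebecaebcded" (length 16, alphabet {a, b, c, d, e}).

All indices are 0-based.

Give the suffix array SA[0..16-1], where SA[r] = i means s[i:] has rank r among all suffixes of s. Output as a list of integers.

[0, 1, 9, 3, 11, 4, 6, 8, 2, 12, 15, 13, 10, 5, 7, 14]

sorted suffixes:
  #0 SA[0]=0  'aacbbebecaebcded'
  #1 SA[1]=1  'acbbebecaebcded'
  #2 SA[2]=9  'aebcded'
  #3 SA[3]=3  'bbebecaebcded'
  #4 SA[4]=11  'bcded'
  #5 SA[5]=4  'bebecaebcded'
  #6 SA[6]=6  'becaebcded'
  #7 SA[7]=8  'caebcded'
  #8 SA[8]=2  'cbbebecaebcded'
  #9 SA[9]=12  'cded'
  #10 SA[10]=15  'd'
  #11 SA[11]=13  'ded'
  #12 SA[12]=10  'ebcded'
  #13 SA[13]=5  'ebecaebcded'
  #14 SA[14]=7  'ecaebcded'
  #15 SA[15]=14  'ed'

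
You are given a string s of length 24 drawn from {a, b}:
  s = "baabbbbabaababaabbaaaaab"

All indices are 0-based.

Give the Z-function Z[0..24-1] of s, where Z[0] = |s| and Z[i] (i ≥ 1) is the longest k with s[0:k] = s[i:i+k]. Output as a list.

Z[0]=24
i=1: fresh scan; Z[1]=0
i=2: fresh scan; Z[2]=0
i=3: fresh scan; Z[3]=1 scan→box=[3,4)
i=4: fresh scan; Z[4]=1 scan→box=[4,5)
i=5: fresh scan; Z[5]=1 scan→box=[5,6)
i=6: fresh scan; Z[6]=2 scan→box=[6,8)
i=7: min(r-i=1, Z[1]=0)=0; Z[7]=0
i=8: fresh scan; Z[8]=4 scan→box=[8,12)
i=9: min(r-i=3, Z[1]=0)=0; Z[9]=0
i=10: min(r-i=2, Z[2]=0)=0; Z[10]=0
i=11: min(r-i=1, Z[3]=1)=1; Z[11]=2 scan→box=[11,13)
i=12: min(r-i=1, Z[1]=0)=0; Z[12]=0
i=13: fresh scan; Z[13]=5 scan→box=[13,18)
i=14: min(r-i=4, Z[1]=0)=0; Z[14]=0
i=15: min(r-i=3, Z[2]=0)=0; Z[15]=0
i=16: min(r-i=2, Z[3]=1)=1; Z[16]=1
i=17: min(r-i=1, Z[4]=1)=1; Z[17]=3 scan→box=[17,20)
i=18: min(r-i=2, Z[1]=0)=0; Z[18]=0
i=19: min(r-i=1, Z[2]=0)=0; Z[19]=0
i=20: fresh scan; Z[20]=0
i=21: fresh scan; Z[21]=0
i=22: fresh scan; Z[22]=0
i=23: fresh scan; Z[23]=1 scan→box=[23,24)

[24, 0, 0, 1, 1, 1, 2, 0, 4, 0, 0, 2, 0, 5, 0, 0, 1, 3, 0, 0, 0, 0, 0, 1]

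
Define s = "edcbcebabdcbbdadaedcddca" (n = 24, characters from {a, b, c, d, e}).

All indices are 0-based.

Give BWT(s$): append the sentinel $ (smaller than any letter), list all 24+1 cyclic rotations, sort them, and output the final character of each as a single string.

rank  rotation                   last
    0  $edcbcebabdcbbdadaedcddca  a
    1  a$edcbcebabdcbbdadaedcddc  c
    2  abdcbbdadaedcddca$edcbceb  b
    3  adaedcddca$edcbcebabdcbbd  d
    4  aedcddca$edcbcebabdcbbdad  d
    5  babdcbbdadaedcddca$edcbce  e
    6  bbdadaedcddca$edcbcebabdc  c
    7  bcebabdcbbdadaedcddca$edc  c
    8  bdadaedcddca$edcbcebabdcb  b
    9  bdcbbdadaedcddca$edcbceba  a
   10  ca$edcbcebabdcbbdadaedcdd  d
   11  cbbdadaedcddca$edcbcebabd  d
   12  cbcebabdcbbdadaedcddca$ed  d
   13  cddca$edcbcebabdcbbdadaed  d
   14  cebabdcbbdadaedcddca$edcb  b
   15  dadaedcddca$edcbcebabdcbb  b
   16  daedcddca$edcbcebabdcbbda  a
   17  dca$edcbcebabdcbbdadaedcd  d
   18  dcbbdadaedcddca$edcbcebab  b
   19  dcbcebabdcbbdadaedcddca$e  e
   20  dcddca$edcbcebabdcbbdadae  e
   21  ddca$edcbcebabdcbbdadaedc  c
   22  ebabdcbbdadaedcddca$edcbc  c
   23  edcbcebabdcbbdadaedcddca$  $
   24  edcddca$edcbcebabdcbbdada  a

acbddeccbaddddbbadbeecc$a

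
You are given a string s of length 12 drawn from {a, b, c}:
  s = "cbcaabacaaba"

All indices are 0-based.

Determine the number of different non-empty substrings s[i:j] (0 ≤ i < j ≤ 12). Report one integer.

rank | idx | suffix
   0 |  11 | a
   1 |   8 | aaba
   2 |   3 | aabacaaba
   3 |   9 | aba
   4 |   4 | abacaaba
   5 |   6 | acaaba
   6 |  10 | ba
   7 |   5 | bacaaba
   8 |   1 | bcaabacaaba
   9 |   7 | caaba
  10 |   2 | caabacaaba
  11 |   0 | cbcaabacaaba

SA = [11, 8, 3, 9, 4, 6, 10, 5, 1, 7, 2, 0]
i: (SA[i-1],SA[i]) lcp shared
  1: (11,8) 1 'a'
  2: (8,3) 4 'aaba'
  3: (3,9) 1 'a'
  4: (9,4) 3 'aba'
  5: (4,6) 1 'a'
  6: (6,10) 0 ''
  7: (10,5) 2 'ba'
  8: (5,1) 1 'b'
  9: (1,7) 0 ''
  10: (7,2) 5 'caaba'
  11: (2,0) 1 'c'

n(n+1)/2 = 12·13/2 = 78
Σ LCP = 0 + 1 + 4 + 1 + 3 + 1 + 0 + 2 + 1 + 0 + 5 + 1 = 19
distinct = 78 − 19 = 59

59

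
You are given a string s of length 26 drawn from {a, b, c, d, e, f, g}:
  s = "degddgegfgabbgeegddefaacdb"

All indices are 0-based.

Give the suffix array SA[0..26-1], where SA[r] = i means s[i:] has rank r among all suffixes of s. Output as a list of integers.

[21, 10, 22, 25, 11, 12, 23, 24, 17, 3, 18, 0, 4, 14, 19, 15, 1, 6, 20, 8, 9, 16, 2, 13, 5, 7]

rank | idx | suffix
   0 |  21 | aacdb
   1 |  10 | abbgeegddefaacdb
   2 |  22 | acdb
   3 |  25 | b
   4 |  11 | bbgeegddefaacdb
   5 |  12 | bgeegddefaacdb
   6 |  23 | cdb
   7 |  24 | db
   8 |  17 | ddefaacdb
   9 |   3 | ddgegfgabbgeegddefaacdb
  10 |  18 | defaacdb
  11 |   0 | degddgegfgabbgeegddefaacdb
  12 |   4 | dgegfgabbgeegddefaacdb
  13 |  14 | eegddefaacdb
  14 |  19 | efaacdb
  15 |  15 | egddefaacdb
  16 |   1 | egddgegfgabbgeegddefaacdb
  17 |   6 | egfgabbgeegddefaacdb
  18 |  20 | faacdb
  19 |   8 | fgabbgeegddefaacdb
  20 |   9 | gabbgeegddefaacdb
  21 |  16 | gddefaacdb
  22 |   2 | gddgegfgabbgeegddefaacdb
  23 |  13 | geegddefaacdb
  24 |   5 | gegfgabbgeegddefaacdb
  25 |   7 | gfgabbgeegddefaacdb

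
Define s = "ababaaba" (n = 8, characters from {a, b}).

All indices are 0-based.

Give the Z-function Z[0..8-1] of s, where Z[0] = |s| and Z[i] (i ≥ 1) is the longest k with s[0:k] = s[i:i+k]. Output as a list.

Z[0]=8
i=1: i≥r, start 0; Z[1]=0
i=2: i≥r, start 0; Z[2]=3 extend→box=[2,5)
i=3: min(r-i=2, Z[1]=0)=0; Z[3]=0
i=4: min(r-i=1, Z[2]=3)=1; Z[4]=1
i=5: i≥r, start 0; Z[5]=3 extend→box=[5,8)
i=6: min(r-i=2, Z[1]=0)=0; Z[6]=0
i=7: min(r-i=1, Z[2]=3)=1; Z[7]=1

[8, 0, 3, 0, 1, 3, 0, 1]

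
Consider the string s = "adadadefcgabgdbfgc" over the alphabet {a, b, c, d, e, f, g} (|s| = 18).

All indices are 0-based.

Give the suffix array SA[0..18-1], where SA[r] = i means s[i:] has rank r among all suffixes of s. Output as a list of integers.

sorted suffixes:
  #0 SA[0]=10  'abgdbfgc'
  #1 SA[1]=0  'adadadefcgabgdbfgc'
  #2 SA[2]=2  'adadefcgabgdbfgc'
  #3 SA[3]=4  'adefcgabgdbfgc'
  #4 SA[4]=14  'bfgc'
  #5 SA[5]=11  'bgdbfgc'
  #6 SA[6]=17  'c'
  #7 SA[7]=8  'cgabgdbfgc'
  #8 SA[8]=1  'dadadefcgabgdbfgc'
  #9 SA[9]=3  'dadefcgabgdbfgc'
  #10 SA[10]=13  'dbfgc'
  #11 SA[11]=5  'defcgabgdbfgc'
  #12 SA[12]=6  'efcgabgdbfgc'
  #13 SA[13]=7  'fcgabgdbfgc'
  #14 SA[14]=15  'fgc'
  #15 SA[15]=9  'gabgdbfgc'
  #16 SA[16]=16  'gc'
  #17 SA[17]=12  'gdbfgc'

[10, 0, 2, 4, 14, 11, 17, 8, 1, 3, 13, 5, 6, 7, 15, 9, 16, 12]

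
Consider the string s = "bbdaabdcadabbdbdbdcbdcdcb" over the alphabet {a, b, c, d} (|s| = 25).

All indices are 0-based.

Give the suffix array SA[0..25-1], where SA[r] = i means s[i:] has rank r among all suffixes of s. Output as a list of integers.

[3, 10, 4, 8, 24, 0, 11, 1, 12, 14, 5, 16, 19, 7, 23, 18, 21, 2, 9, 13, 15, 6, 22, 17, 20]

rank | idx | suffix
   0 |   3 | aabdcadabbdbdbdcbdcdcb
   1 |  10 | abbdbdbdcbdcdcb
   2 |   4 | abdcadabbdbdbdcbdcdcb
   3 |   8 | adabbdbdbdcbdcdcb
   4 |  24 | b
   5 |   0 | bbdaabdcadabbdbdbdcbdcdcb
   6 |  11 | bbdbdbdcbdcdcb
   7 |   1 | bdaabdcadabbdbdbdcbdcdcb
   8 |  12 | bdbdbdcbdcdcb
   9 |  14 | bdbdcbdcdcb
  10 |   5 | bdcadabbdbdbdcbdcdcb
  11 |  16 | bdcbdcdcb
  12 |  19 | bdcdcb
  13 |   7 | cadabbdbdbdcbdcdcb
  14 |  23 | cb
  15 |  18 | cbdcdcb
  16 |  21 | cdcb
  17 |   2 | daabdcadabbdbdbdcbdcdcb
  18 |   9 | dabbdbdbdcbdcdcb
  19 |  13 | dbdbdcbdcdcb
  20 |  15 | dbdcbdcdcb
  21 |   6 | dcadabbdbdbdcbdcdcb
  22 |  22 | dcb
  23 |  17 | dcbdcdcb
  24 |  20 | dcdcb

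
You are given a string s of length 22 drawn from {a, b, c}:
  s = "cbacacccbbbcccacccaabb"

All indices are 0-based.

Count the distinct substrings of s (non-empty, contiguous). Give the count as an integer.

rank→(start, suffix):
  0 → (18, 'aabb')
  1 → (19, 'abb')
  2 → (2, 'acacccbbbcccacccaabb')
  3 → (14, 'acccaabb')
  4 → (4, 'acccbbbcccacccaabb')
  5 → (21, 'b')
  6 → (1, 'bacacccbbbcccacccaabb')
  7 → (20, 'bb')
  8 → (8, 'bbbcccacccaabb')
  9 → (9, 'bbcccacccaabb')
  10 → (10, 'bcccacccaabb')
  11 → (17, 'caabb')
  12 → (13, 'cacccaabb')
  13 → (3, 'cacccbbbcccacccaabb')
  14 → (0, 'cbacacccbbbcccacccaabb')
  15 → (7, 'cbbbcccacccaabb')
  16 → (16, 'ccaabb')
  17 → (12, 'ccacccaabb')
  18 → (6, 'ccbbbcccacccaabb')
  19 → (15, 'cccaabb')
  20 → (11, 'cccacccaabb')
  21 → (5, 'cccbbbcccacccaabb')

SA = [18, 19, 2, 14, 4, 21, 1, 20, 8, 9, 10, 17, 13, 3, 0, 7, 16, 12, 6, 15, 11, 5]
rank  pair      lcp
   1  s[18:],s[19:]  1  'a'
   2  s[19:],s[2:]  1  'a'
   3  s[2:],s[14:]  2  'ac'
   4  s[14:],s[4:]  4  'accc'
   5  s[4:],s[21:]  0  ''
   6  s[21:],s[1:]  1  'b'
   7  s[1:],s[20:]  1  'b'
   8  s[20:],s[8:]  2  'bb'
   9  s[8:],s[9:]  2  'bb'
  10  s[9:],s[10:]  1  'b'
  11  s[10:],s[17:]  0  ''
  12  s[17:],s[13:]  2  'ca'
  13  s[13:],s[3:]  5  'caccc'
  14  s[3:],s[0:]  1  'c'
  15  s[0:],s[7:]  2  'cb'
  16  s[7:],s[16:]  1  'c'
  17  s[16:],s[12:]  3  'cca'
  18  s[12:],s[6:]  2  'cc'
  19  s[6:],s[15:]  2  'cc'
  20  s[15:],s[11:]  4  'ccca'
  21  s[11:],s[5:]  3  'ccc'

n(n+1)/2 = 22·23/2 = 253
Σ LCP = 0 + 1 + 1 + 2 + 4 + 0 + 1 + 1 + 2 + 2 + 1 + 0 + 2 + 5 + 1 + 2 + 1 + 3 + 2 + 2 + 4 + 3 = 40
distinct = 253 − 40 = 213

213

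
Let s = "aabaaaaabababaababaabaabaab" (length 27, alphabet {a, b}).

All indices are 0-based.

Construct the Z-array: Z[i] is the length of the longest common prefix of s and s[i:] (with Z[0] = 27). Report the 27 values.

Z[0]=27
i=1: outside box; Z[1]=1 extend→box=[1,2)
i=2: outside box; Z[2]=0
i=3: outside box; Z[3]=2 extend→box=[3,5)
i=4: min(r-i=1, Z[1]=1)=1; Z[4]=2 extend→box=[4,6)
i=5: min(r-i=1, Z[1]=1)=1; Z[5]=2 extend→box=[5,7)
i=6: min(r-i=1, Z[1]=1)=1; Z[6]=4 extend→box=[6,10)
i=7: min(r-i=3, Z[1]=1)=1; Z[7]=1
i=8: min(r-i=2, Z[2]=0)=0; Z[8]=0
i=9: min(r-i=1, Z[3]=2)=1; Z[9]=1
i=10: outside box; Z[10]=0
i=11: outside box; Z[11]=1 extend→box=[11,12)
i=12: outside box; Z[12]=0
i=13: outside box; Z[13]=4 extend→box=[13,17)
i=14: min(r-i=3, Z[1]=1)=1; Z[14]=1
i=15: min(r-i=2, Z[2]=0)=0; Z[15]=0
i=16: min(r-i=1, Z[3]=2)=1; Z[16]=1
i=17: outside box; Z[17]=0
i=18: outside box; Z[18]=5 extend→box=[18,23)
i=19: min(r-i=4, Z[1]=1)=1; Z[19]=1
i=20: min(r-i=3, Z[2]=0)=0; Z[20]=0
i=21: min(r-i=2, Z[3]=2)=2; Z[21]=5 extend→box=[21,26)
i=22: min(r-i=4, Z[1]=1)=1; Z[22]=1
i=23: min(r-i=3, Z[2]=0)=0; Z[23]=0
i=24: min(r-i=2, Z[3]=2)=2; Z[24]=3 extend→box=[24,27)
i=25: min(r-i=2, Z[1]=1)=1; Z[25]=1
i=26: min(r-i=1, Z[2]=0)=0; Z[26]=0

[27, 1, 0, 2, 2, 2, 4, 1, 0, 1, 0, 1, 0, 4, 1, 0, 1, 0, 5, 1, 0, 5, 1, 0, 3, 1, 0]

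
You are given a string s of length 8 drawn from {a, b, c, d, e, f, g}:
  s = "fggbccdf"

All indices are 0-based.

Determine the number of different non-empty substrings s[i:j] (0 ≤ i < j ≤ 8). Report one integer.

sorted suffixes:
  #0 SA[0]=3  'bccdf'
  #1 SA[1]=4  'ccdf'
  #2 SA[2]=5  'cdf'
  #3 SA[3]=6  'df'
  #4 SA[4]=7  'f'
  #5 SA[5]=0  'fggbccdf'
  #6 SA[6]=2  'gbccdf'
  #7 SA[7]=1  'ggbccdf'

SA = [3, 4, 5, 6, 7, 0, 2, 1]
[i] adj suffixes → lcp
  [1] 3/4 → 0 ('')
  [2] 4/5 → 1 ('c')
  [3] 5/6 → 0 ('')
  [4] 6/7 → 0 ('')
  [5] 7/0 → 1 ('f')
  [6] 0/2 → 0 ('')
  [7] 2/1 → 1 ('g')

n(n+1)/2 = 8·9/2 = 36
Σ LCP = 0 + 0 + 1 + 0 + 0 + 1 + 0 + 1 = 3
distinct = 36 − 3 = 33

33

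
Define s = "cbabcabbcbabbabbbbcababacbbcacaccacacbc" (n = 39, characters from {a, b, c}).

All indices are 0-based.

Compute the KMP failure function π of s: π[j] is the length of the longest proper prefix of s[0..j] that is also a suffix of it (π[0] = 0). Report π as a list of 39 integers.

π[0] = 0
j=1 s[j]='b': π[1]=0 (border '')
j=2 s[j]='a': π[2]=0 (border '')
j=3 s[j]='b': π[3]=0 (border '')
j=4 s[j]='c': π[4]=1 (border 'c')
j=5 s[j]='a': k: 1→0; π[5]=0 (border '')
j=6 s[j]='b': π[6]=0 (border '')
j=7 s[j]='b': π[7]=0 (border '')
j=8 s[j]='c': π[8]=1 (border 'c')
j=9 s[j]='b': π[9]=2 (border 'cb')
j=10 s[j]='a': π[10]=3 (border 'cba')
j=11 s[j]='b': π[11]=4 (border 'cbab')
j=12 s[j]='b': k: 4→0; π[12]=0 (border '')
j=13 s[j]='a': π[13]=0 (border '')
j=14 s[j]='b': π[14]=0 (border '')
j=15 s[j]='b': π[15]=0 (border '')
j=16 s[j]='b': π[16]=0 (border '')
j=17 s[j]='b': π[17]=0 (border '')
j=18 s[j]='c': π[18]=1 (border 'c')
j=19 s[j]='a': k: 1→0; π[19]=0 (border '')
j=20 s[j]='b': π[20]=0 (border '')
j=21 s[j]='a': π[21]=0 (border '')
j=22 s[j]='b': π[22]=0 (border '')
j=23 s[j]='a': π[23]=0 (border '')
j=24 s[j]='c': π[24]=1 (border 'c')
j=25 s[j]='b': π[25]=2 (border 'cb')
j=26 s[j]='b': k: 2→0; π[26]=0 (border '')
j=27 s[j]='c': π[27]=1 (border 'c')
j=28 s[j]='a': k: 1→0; π[28]=0 (border '')
j=29 s[j]='c': π[29]=1 (border 'c')
j=30 s[j]='a': k: 1→0; π[30]=0 (border '')
j=31 s[j]='c': π[31]=1 (border 'c')
j=32 s[j]='c': k: 1→0; π[32]=1 (border 'c')
j=33 s[j]='a': k: 1→0; π[33]=0 (border '')
j=34 s[j]='c': π[34]=1 (border 'c')
j=35 s[j]='a': k: 1→0; π[35]=0 (border '')
j=36 s[j]='c': π[36]=1 (border 'c')
j=37 s[j]='b': π[37]=2 (border 'cb')
j=38 s[j]='c': k: 2→0; π[38]=1 (border 'c')

[0, 0, 0, 0, 1, 0, 0, 0, 1, 2, 3, 4, 0, 0, 0, 0, 0, 0, 1, 0, 0, 0, 0, 0, 1, 2, 0, 1, 0, 1, 0, 1, 1, 0, 1, 0, 1, 2, 1]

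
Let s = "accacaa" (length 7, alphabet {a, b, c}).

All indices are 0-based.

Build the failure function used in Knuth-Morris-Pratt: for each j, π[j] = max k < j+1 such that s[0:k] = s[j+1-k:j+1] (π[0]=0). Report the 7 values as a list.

π[0] = 0
j=1 s[j]='c': π[1]=0 (border '')
j=2 s[j]='c': π[2]=0 (border '')
j=3 s[j]='a': π[3]=1 (border 'a')
j=4 s[j]='c': π[4]=2 (border 'ac')
j=5 s[j]='a': k: 2→0; π[5]=1 (border 'a')
j=6 s[j]='a': k: 1→0; π[6]=1 (border 'a')

[0, 0, 0, 1, 2, 1, 1]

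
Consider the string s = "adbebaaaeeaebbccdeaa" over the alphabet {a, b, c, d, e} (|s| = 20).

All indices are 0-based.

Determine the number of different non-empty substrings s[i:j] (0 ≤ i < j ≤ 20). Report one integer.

190

rank | idx | suffix
   0 |  19 | a
   1 |  18 | aa
   2 |   5 | aaaeeaebbccdeaa
   3 |   6 | aaeeaebbccdeaa
   4 |   0 | adbebaaaeeaebbccdeaa
   5 |  10 | aebbccdeaa
   6 |   7 | aeeaebbccdeaa
   7 |   4 | baaaeeaebbccdeaa
   8 |  12 | bbccdeaa
   9 |  13 | bccdeaa
  10 |   2 | bebaaaeeaebbccdeaa
  11 |  14 | ccdeaa
  12 |  15 | cdeaa
  13 |   1 | dbebaaaeeaebbccdeaa
  14 |  16 | deaa
  15 |  17 | eaa
  16 |   9 | eaebbccdeaa
  17 |   3 | ebaaaeeaebbccdeaa
  18 |  11 | ebbccdeaa
  19 |   8 | eeaebbccdeaa

SA = [19, 18, 5, 6, 0, 10, 7, 4, 12, 13, 2, 14, 15, 1, 16, 17, 9, 3, 11, 8]
rank  pair      lcp
   1  s[19:],s[18:]  1  'a'
   2  s[18:],s[5:]  2  'aa'
   3  s[5:],s[6:]  2  'aa'
   4  s[6:],s[0:]  1  'a'
   5  s[0:],s[10:]  1  'a'
   6  s[10:],s[7:]  2  'ae'
   7  s[7:],s[4:]  0  ''
   8  s[4:],s[12:]  1  'b'
   9  s[12:],s[13:]  1  'b'
  10  s[13:],s[2:]  1  'b'
  11  s[2:],s[14:]  0  ''
  12  s[14:],s[15:]  1  'c'
  13  s[15:],s[1:]  0  ''
  14  s[1:],s[16:]  1  'd'
  15  s[16:],s[17:]  0  ''
  16  s[17:],s[9:]  2  'ea'
  17  s[9:],s[3:]  1  'e'
  18  s[3:],s[11:]  2  'eb'
  19  s[11:],s[8:]  1  'e'

n(n+1)/2 = 20·21/2 = 210
Σ LCP = 0 + 1 + 2 + 2 + 1 + 1 + 2 + 0 + 1 + 1 + 1 + 0 + 1 + 0 + 1 + 0 + 2 + 1 + 2 + 1 = 20
distinct = 210 − 20 = 190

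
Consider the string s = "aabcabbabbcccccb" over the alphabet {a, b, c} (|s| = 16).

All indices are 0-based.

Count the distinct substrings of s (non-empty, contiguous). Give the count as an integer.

112

rank→(start, suffix):
  0 → (0, 'aabcabbabbcccccb')
  1 → (4, 'abbabbcccccb')
  2 → (7, 'abbcccccb')
  3 → (1, 'abcabbabbcccccb')
  4 → (15, 'b')
  5 → (6, 'babbcccccb')
  6 → (5, 'bbabbcccccb')
  7 → (8, 'bbcccccb')
  8 → (2, 'bcabbabbcccccb')
  9 → (9, 'bcccccb')
  10 → (3, 'cabbabbcccccb')
  11 → (14, 'cb')
  12 → (13, 'ccb')
  13 → (12, 'cccb')
  14 → (11, 'ccccb')
  15 → (10, 'cccccb')

SA = [0, 4, 7, 1, 15, 6, 5, 8, 2, 9, 3, 14, 13, 12, 11, 10]
i: (SA[i-1],SA[i]) lcp shared
  1: (0,4) 1 'a'
  2: (4,7) 3 'abb'
  3: (7,1) 2 'ab'
  4: (1,15) 0 ''
  5: (15,6) 1 'b'
  6: (6,5) 1 'b'
  7: (5,8) 2 'bb'
  8: (8,2) 1 'b'
  9: (2,9) 2 'bc'
  10: (9,3) 0 ''
  11: (3,14) 1 'c'
  12: (14,13) 1 'c'
  13: (13,12) 2 'cc'
  14: (12,11) 3 'ccc'
  15: (11,10) 4 'cccc'

n(n+1)/2 = 16·17/2 = 136
Σ LCP = 0 + 1 + 3 + 2 + 0 + 1 + 1 + 2 + 1 + 2 + 0 + 1 + 1 + 2 + 3 + 4 = 24
distinct = 136 − 24 = 112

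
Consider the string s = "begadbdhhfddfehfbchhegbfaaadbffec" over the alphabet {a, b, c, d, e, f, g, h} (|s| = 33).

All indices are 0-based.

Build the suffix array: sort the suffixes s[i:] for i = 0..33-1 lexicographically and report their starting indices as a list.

rank→(start, suffix):
  0 → (24, 'aaadbffec')
  1 → (25, 'aadbffec')
  2 → (3, 'adbdhhfddfehfbchhegbfaaadbffec')
  3 → (26, 'adbffec')
  4 → (16, 'bchhegbfaaadbffec')
  5 → (5, 'bdhhfddfehfbchhegbfaaadbffec')
  6 → (0, 'begadbdhhfddfehfbchhegbfaaadbffec')
  7 → (22, 'bfaaadbffec')
  8 → (28, 'bffec')
  9 → (32, 'c')
  10 → (17, 'chhegbfaaadbffec')
  11 → (4, 'dbdhhfddfehfbchhegbfaaadbffec')
  12 → (27, 'dbffec')
  13 → (10, 'ddfehfbchhegbfaaadbffec')
  14 → (11, 'dfehfbchhegbfaaadbffec')
  15 → (6, 'dhhfddfehfbchhegbfaaadbffec')
  16 → (31, 'ec')
  17 → (1, 'egadbdhhfddfehfbchhegbfaaadbffec')
  18 → (20, 'egbfaaadbffec')
  19 → (13, 'ehfbchhegbfaaadbffec')
  20 → (23, 'faaadbffec')
  21 → (15, 'fbchhegbfaaadbffec')
  22 → (9, 'fddfehfbchhegbfaaadbffec')
  23 → (30, 'fec')
  24 → (12, 'fehfbchhegbfaaadbffec')
  25 → (29, 'ffec')
  26 → (2, 'gadbdhhfddfehfbchhegbfaaadbffec')
  27 → (21, 'gbfaaadbffec')
  28 → (19, 'hegbfaaadbffec')
  29 → (14, 'hfbchhegbfaaadbffec')
  30 → (8, 'hfddfehfbchhegbfaaadbffec')
  31 → (18, 'hhegbfaaadbffec')
  32 → (7, 'hhfddfehfbchhegbfaaadbffec')

[24, 25, 3, 26, 16, 5, 0, 22, 28, 32, 17, 4, 27, 10, 11, 6, 31, 1, 20, 13, 23, 15, 9, 30, 12, 29, 2, 21, 19, 14, 8, 18, 7]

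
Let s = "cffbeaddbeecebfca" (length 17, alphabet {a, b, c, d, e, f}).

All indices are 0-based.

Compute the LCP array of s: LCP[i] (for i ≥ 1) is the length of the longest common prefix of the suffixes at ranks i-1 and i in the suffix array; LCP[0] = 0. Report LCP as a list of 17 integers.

[0, 1, 0, 2, 1, 0, 1, 1, 0, 1, 0, 1, 1, 1, 0, 1, 1]

sorted suffixes:
  #0 SA[0]=16  'a'
  #1 SA[1]=5  'addbeecebfca'
  #2 SA[2]=3  'beaddbeecebfca'
  #3 SA[3]=8  'beecebfca'
  #4 SA[4]=13  'bfca'
  #5 SA[5]=15  'ca'
  #6 SA[6]=11  'cebfca'
  #7 SA[7]=0  'cffbeaddbeecebfca'
  #8 SA[8]=7  'dbeecebfca'
  #9 SA[9]=6  'ddbeecebfca'
  #10 SA[10]=4  'eaddbeecebfca'
  #11 SA[11]=12  'ebfca'
  #12 SA[12]=10  'ecebfca'
  #13 SA[13]=9  'eecebfca'
  #14 SA[14]=2  'fbeaddbeecebfca'
  #15 SA[15]=14  'fca'
  #16 SA[16]=1  'ffbeaddbeecebfca'

SA = [16, 5, 3, 8, 13, 15, 11, 0, 7, 6, 4, 12, 10, 9, 2, 14, 1]
i: (SA[i-1],SA[i]) lcp shared
  1: (16,5) 1 'a'
  2: (5,3) 0 ''
  3: (3,8) 2 'be'
  4: (8,13) 1 'b'
  5: (13,15) 0 ''
  6: (15,11) 1 'c'
  7: (11,0) 1 'c'
  8: (0,7) 0 ''
  9: (7,6) 1 'd'
  10: (6,4) 0 ''
  11: (4,12) 1 'e'
  12: (12,10) 1 'e'
  13: (10,9) 1 'e'
  14: (9,2) 0 ''
  15: (2,14) 1 'f'
  16: (14,1) 1 'f'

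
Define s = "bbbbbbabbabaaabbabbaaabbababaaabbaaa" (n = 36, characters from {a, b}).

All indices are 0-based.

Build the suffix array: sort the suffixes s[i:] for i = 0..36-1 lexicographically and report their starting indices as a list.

[35, 34, 33, 28, 19, 11, 29, 20, 12, 26, 9, 24, 30, 16, 6, 21, 13, 32, 27, 18, 10, 25, 8, 23, 15, 5, 31, 17, 7, 22, 14, 4, 3, 2, 1, 0]

rank→(start, suffix):
  0 → (35, 'a')
  1 → (34, 'aa')
  2 → (33, 'aaa')
  3 → (28, 'aaabbaaa')
  4 → (19, 'aaabbababaaabbaaa')
  5 → (11, 'aaabbabbaaabbababaaabbaaa')
  6 → (29, 'aabbaaa')
  7 → (20, 'aabbababaaabbaaa')
  8 → (12, 'aabbabbaaabbababaaabbaaa')
  9 → (26, 'abaaabbaaa')
  10 → (9, 'abaaabbabbaaabbababaaabbaaa')
  11 → (24, 'ababaaabbaaa')
  12 → (30, 'abbaaa')
  13 → (16, 'abbaaabbababaaabbaaa')
  14 → (6, 'abbabaaabbabbaaabbababaaabbaaa')
  15 → (21, 'abbababaaabbaaa')
  16 → (13, 'abbabbaaabbababaaabbaaa')
  17 → (32, 'baaa')
  18 → (27, 'baaabbaaa')
  19 → (18, 'baaabbababaaabbaaa')
  20 → (10, 'baaabbabbaaabbababaaabbaaa')
  21 → (25, 'babaaabbaaa')
  22 → (8, 'babaaabbabbaaabbababaaabbaaa')
  23 → (23, 'bababaaabbaaa')
  24 → (15, 'babbaaabbababaaabbaaa')
  25 → (5, 'babbabaaabbabbaaabbababaaabbaaa')
  26 → (31, 'bbaaa')
  27 → (17, 'bbaaabbababaaabbaaa')
  28 → (7, 'bbabaaabbabbaaabbababaaabbaaa')
  29 → (22, 'bbababaaabbaaa')
  30 → (14, 'bbabbaaabbababaaabbaaa')
  31 → (4, 'bbabbabaaabbabbaaabbababaaabbaaa')
  32 → (3, 'bbbabbabaaabbabbaaabbababaaabbaaa')
  33 → (2, 'bbbbabbabaaabbabbaaabbababaaabbaaa')
  34 → (1, 'bbbbbabbabaaabbabbaaabbababaaabbaaa')
  35 → (0, 'bbbbbbabbabaaabbabbaaabbababaaabbaaa')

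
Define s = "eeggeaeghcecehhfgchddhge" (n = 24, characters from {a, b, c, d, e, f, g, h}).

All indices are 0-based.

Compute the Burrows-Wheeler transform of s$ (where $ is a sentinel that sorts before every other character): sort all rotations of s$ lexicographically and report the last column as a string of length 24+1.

rank  rotation                   last
    0  $eeggeaeghcecehhfgchddhge  e
    1  aeghcecehhfgchddhge$eegge  e
    2  cecehhfgchddhge$eeggeaegh  h
    3  cehhfgchddhge$eeggeaeghce  e
    4  chddhge$eeggeaeghcecehhfg  g
    5  ddhge$eeggeaeghcecehhfgch  h
    6  dhge$eeggeaeghcecehhfgchd  d
    7  e$eeggeaeghcecehhfgchddhg  g
    8  eaeghcecehhfgchddhge$eegg  g
    9  ecehhfgchddhge$eeggeaeghc  c
   10  eeggeaeghcecehhfgchddhge$  $
   11  eggeaeghcecehhfgchddhge$e  e
   12  eghcecehhfgchddhge$eeggea  a
   13  ehhfgchddhge$eeggeaeghcec  c
   14  fgchddhge$eeggeaeghcecehh  h
   15  gchddhge$eeggeaeghcecehhf  f
   16  ge$eeggeaeghcecehhfgchddh  h
   17  geaeghcecehhfgchddhge$eeg  g
   18  ggeaeghcecehhfgchddhge$ee  e
   19  ghcecehhfgchddhge$eeggeae  e
   20  hcecehhfgchddhge$eeggeaeg  g
   21  hddhge$eeggeaeghcecehhfgc  c
   22  hfgchddhge$eeggeaeghceceh  h
   23  hge$eeggeaeghcecehhfgchdd  d
   24  hhfgchddhge$eeggeaeghcece  e

eeheghdggc$eachfhgeegchde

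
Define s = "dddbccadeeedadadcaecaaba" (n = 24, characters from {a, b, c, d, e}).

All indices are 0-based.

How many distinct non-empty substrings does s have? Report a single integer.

273

rank→(start, suffix):
  0 → (23, 'a')
  1 → (20, 'aaba')
  2 → (21, 'aba')
  3 → (12, 'adadcaecaaba')
  4 → (14, 'adcaecaaba')
  5 → (6, 'adeeedadadcaecaaba')
  6 → (17, 'aecaaba')
  7 → (22, 'ba')
  8 → (3, 'bccadeeedadadcaecaaba')
  9 → (19, 'caaba')
  10 → (5, 'cadeeedadadcaecaaba')
  11 → (16, 'caecaaba')
  12 → (4, 'ccadeeedadadcaecaaba')
  13 → (11, 'dadadcaecaaba')
  14 → (13, 'dadcaecaaba')
  15 → (2, 'dbccadeeedadadcaecaaba')
  16 → (15, 'dcaecaaba')
  17 → (1, 'ddbccadeeedadadcaecaaba')
  18 → (0, 'dddbccadeeedadadcaecaaba')
  19 → (7, 'deeedadadcaecaaba')
  20 → (18, 'ecaaba')
  21 → (10, 'edadadcaecaaba')
  22 → (9, 'eedadadcaecaaba')
  23 → (8, 'eeedadadcaecaaba')

SA = [23, 20, 21, 12, 14, 6, 17, 22, 3, 19, 5, 16, 4, 11, 13, 2, 15, 1, 0, 7, 18, 10, 9, 8]
i: (SA[i-1],SA[i]) lcp shared
  1: (23,20) 1 'a'
  2: (20,21) 1 'a'
  3: (21,12) 1 'a'
  4: (12,14) 2 'ad'
  5: (14,6) 2 'ad'
  6: (6,17) 1 'a'
  7: (17,22) 0 ''
  8: (22,3) 1 'b'
  9: (3,19) 0 ''
  10: (19,5) 2 'ca'
  11: (5,16) 2 'ca'
  12: (16,4) 1 'c'
  13: (4,11) 0 ''
  14: (11,13) 3 'dad'
  15: (13,2) 1 'd'
  16: (2,15) 1 'd'
  17: (15,1) 1 'd'
  18: (1,0) 2 'dd'
  19: (0,7) 1 'd'
  20: (7,18) 0 ''
  21: (18,10) 1 'e'
  22: (10,9) 1 'e'
  23: (9,8) 2 'ee'

n(n+1)/2 = 24·25/2 = 300
Σ LCP = 0 + 1 + 1 + 1 + 2 + 2 + 1 + 0 + 1 + 0 + 2 + 2 + 1 + 0 + 3 + 1 + 1 + 1 + 2 + 1 + 0 + 1 + 1 + 2 = 27
distinct = 300 − 27 = 273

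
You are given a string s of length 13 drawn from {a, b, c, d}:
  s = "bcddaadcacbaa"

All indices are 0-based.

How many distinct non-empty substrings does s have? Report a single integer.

sorted suffixes:
  #0 SA[0]=12  'a'
  #1 SA[1]=11  'aa'
  #2 SA[2]=4  'aadcacbaa'
  #3 SA[3]=8  'acbaa'
  #4 SA[4]=5  'adcacbaa'
  #5 SA[5]=10  'baa'
  #6 SA[6]=0  'bcddaadcacbaa'
  #7 SA[7]=7  'cacbaa'
  #8 SA[8]=9  'cbaa'
  #9 SA[9]=1  'cddaadcacbaa'
  #10 SA[10]=3  'daadcacbaa'
  #11 SA[11]=6  'dcacbaa'
  #12 SA[12]=2  'ddaadcacbaa'

SA = [12, 11, 4, 8, 5, 10, 0, 7, 9, 1, 3, 6, 2]
rank  pair      lcp
   1  s[12:],s[11:]  1  'a'
   2  s[11:],s[4:]  2  'aa'
   3  s[4:],s[8:]  1  'a'
   4  s[8:],s[5:]  1  'a'
   5  s[5:],s[10:]  0  ''
   6  s[10:],s[0:]  1  'b'
   7  s[0:],s[7:]  0  ''
   8  s[7:],s[9:]  1  'c'
   9  s[9:],s[1:]  1  'c'
  10  s[1:],s[3:]  0  ''
  11  s[3:],s[6:]  1  'd'
  12  s[6:],s[2:]  1  'd'

n(n+1)/2 = 13·14/2 = 91
Σ LCP = 0 + 1 + 2 + 1 + 1 + 0 + 1 + 0 + 1 + 1 + 0 + 1 + 1 = 10
distinct = 91 − 10 = 81

81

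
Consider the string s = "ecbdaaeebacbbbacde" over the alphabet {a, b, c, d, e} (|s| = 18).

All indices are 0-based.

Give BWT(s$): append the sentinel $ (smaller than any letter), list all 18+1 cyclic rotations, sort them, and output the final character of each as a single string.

rank  rotation             last
    0  $ecbdaaeebacbbbacde  e
    1  aaeebacbbbacde$ecbd  d
    2  acbbbacde$ecbdaaeeb  b
    3  acde$ecbdaaeebacbbb  b
    4  aeebacbbbacde$ecbda  a
    5  bacbbbacde$ecbdaaee  e
    6  bacde$ecbdaaeebacbb  b
    7  bbacde$ecbdaaeebacb  b
    8  bbbacde$ecbdaaeebac  c
    9  bdaaeebacbbbacde$ec  c
   10  cbbbacde$ecbdaaeeba  a
   11  cbdaaeebacbbbacde$e  e
   12  cde$ecbdaaeebacbbba  a
   13  daaeebacbbbacde$ecb  b
   14  de$ecbdaaeebacbbbac  c
   15  e$ecbdaaeebacbbbacd  d
   16  ebacbbbacde$ecbdaae  e
   17  ecbdaaeebacbbbacde$  $
   18  eebacbbbacde$ecbdaa  a

edbbaebbccaeabcde$a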